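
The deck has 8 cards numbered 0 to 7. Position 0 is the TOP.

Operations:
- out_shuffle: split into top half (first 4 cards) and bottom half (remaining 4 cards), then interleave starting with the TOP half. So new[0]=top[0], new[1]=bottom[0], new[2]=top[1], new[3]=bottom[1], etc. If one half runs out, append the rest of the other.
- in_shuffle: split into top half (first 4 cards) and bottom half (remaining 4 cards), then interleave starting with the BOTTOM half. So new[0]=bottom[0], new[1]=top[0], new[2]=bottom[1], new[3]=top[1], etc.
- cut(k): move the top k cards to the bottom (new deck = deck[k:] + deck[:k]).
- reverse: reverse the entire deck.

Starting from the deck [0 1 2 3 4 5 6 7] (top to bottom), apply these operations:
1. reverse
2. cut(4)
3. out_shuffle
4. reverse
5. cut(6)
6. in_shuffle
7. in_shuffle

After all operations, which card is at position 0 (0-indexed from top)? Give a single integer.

Answer: 6

Derivation:
After op 1 (reverse): [7 6 5 4 3 2 1 0]
After op 2 (cut(4)): [3 2 1 0 7 6 5 4]
After op 3 (out_shuffle): [3 7 2 6 1 5 0 4]
After op 4 (reverse): [4 0 5 1 6 2 7 3]
After op 5 (cut(6)): [7 3 4 0 5 1 6 2]
After op 6 (in_shuffle): [5 7 1 3 6 4 2 0]
After op 7 (in_shuffle): [6 5 4 7 2 1 0 3]
Position 0: card 6.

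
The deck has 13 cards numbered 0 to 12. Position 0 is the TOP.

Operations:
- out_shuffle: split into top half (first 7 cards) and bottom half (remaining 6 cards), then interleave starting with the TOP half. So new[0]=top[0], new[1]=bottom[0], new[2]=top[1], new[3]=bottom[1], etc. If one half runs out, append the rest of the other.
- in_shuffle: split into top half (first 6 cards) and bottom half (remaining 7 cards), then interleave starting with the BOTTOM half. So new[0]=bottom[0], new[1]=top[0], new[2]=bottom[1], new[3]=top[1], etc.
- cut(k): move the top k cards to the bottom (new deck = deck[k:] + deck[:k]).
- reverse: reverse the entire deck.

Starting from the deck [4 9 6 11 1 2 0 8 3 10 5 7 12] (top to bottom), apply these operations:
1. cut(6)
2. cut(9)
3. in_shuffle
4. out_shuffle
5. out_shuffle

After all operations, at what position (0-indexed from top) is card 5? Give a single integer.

After op 1 (cut(6)): [0 8 3 10 5 7 12 4 9 6 11 1 2]
After op 2 (cut(9)): [6 11 1 2 0 8 3 10 5 7 12 4 9]
After op 3 (in_shuffle): [3 6 10 11 5 1 7 2 12 0 4 8 9]
After op 4 (out_shuffle): [3 2 6 12 10 0 11 4 5 8 1 9 7]
After op 5 (out_shuffle): [3 4 2 5 6 8 12 1 10 9 0 7 11]
Card 5 is at position 3.

Answer: 3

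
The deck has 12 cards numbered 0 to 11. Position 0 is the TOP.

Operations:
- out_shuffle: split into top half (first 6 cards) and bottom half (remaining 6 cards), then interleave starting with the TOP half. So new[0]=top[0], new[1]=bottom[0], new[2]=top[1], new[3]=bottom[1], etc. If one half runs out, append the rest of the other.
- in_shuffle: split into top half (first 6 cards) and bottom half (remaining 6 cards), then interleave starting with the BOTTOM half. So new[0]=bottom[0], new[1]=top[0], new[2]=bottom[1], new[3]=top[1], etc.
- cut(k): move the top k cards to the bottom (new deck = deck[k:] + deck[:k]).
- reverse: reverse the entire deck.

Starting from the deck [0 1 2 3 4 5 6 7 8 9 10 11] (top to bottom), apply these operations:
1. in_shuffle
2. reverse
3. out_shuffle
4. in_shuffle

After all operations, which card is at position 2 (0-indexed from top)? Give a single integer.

After op 1 (in_shuffle): [6 0 7 1 8 2 9 3 10 4 11 5]
After op 2 (reverse): [5 11 4 10 3 9 2 8 1 7 0 6]
After op 3 (out_shuffle): [5 2 11 8 4 1 10 7 3 0 9 6]
After op 4 (in_shuffle): [10 5 7 2 3 11 0 8 9 4 6 1]
Position 2: card 7.

Answer: 7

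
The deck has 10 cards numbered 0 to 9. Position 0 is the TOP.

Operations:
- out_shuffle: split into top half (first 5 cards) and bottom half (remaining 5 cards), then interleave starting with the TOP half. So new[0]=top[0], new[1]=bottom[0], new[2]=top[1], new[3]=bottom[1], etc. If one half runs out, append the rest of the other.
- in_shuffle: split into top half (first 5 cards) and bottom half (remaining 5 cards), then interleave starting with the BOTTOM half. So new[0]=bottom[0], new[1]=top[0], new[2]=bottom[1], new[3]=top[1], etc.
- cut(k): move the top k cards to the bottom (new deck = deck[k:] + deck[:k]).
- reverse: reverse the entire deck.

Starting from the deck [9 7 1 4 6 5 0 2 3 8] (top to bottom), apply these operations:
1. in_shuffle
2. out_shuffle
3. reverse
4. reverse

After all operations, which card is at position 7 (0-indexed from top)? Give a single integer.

Answer: 8

Derivation:
After op 1 (in_shuffle): [5 9 0 7 2 1 3 4 8 6]
After op 2 (out_shuffle): [5 1 9 3 0 4 7 8 2 6]
After op 3 (reverse): [6 2 8 7 4 0 3 9 1 5]
After op 4 (reverse): [5 1 9 3 0 4 7 8 2 6]
Position 7: card 8.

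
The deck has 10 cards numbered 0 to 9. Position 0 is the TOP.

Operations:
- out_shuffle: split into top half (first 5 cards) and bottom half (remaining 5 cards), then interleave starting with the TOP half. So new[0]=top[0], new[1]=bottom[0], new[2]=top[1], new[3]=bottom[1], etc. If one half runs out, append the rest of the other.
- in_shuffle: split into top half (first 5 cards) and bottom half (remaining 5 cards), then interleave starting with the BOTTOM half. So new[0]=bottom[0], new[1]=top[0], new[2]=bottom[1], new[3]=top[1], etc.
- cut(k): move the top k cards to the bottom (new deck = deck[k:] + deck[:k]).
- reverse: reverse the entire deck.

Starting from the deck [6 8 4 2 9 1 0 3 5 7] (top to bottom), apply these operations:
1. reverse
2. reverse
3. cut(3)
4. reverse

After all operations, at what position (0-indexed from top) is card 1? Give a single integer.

After op 1 (reverse): [7 5 3 0 1 9 2 4 8 6]
After op 2 (reverse): [6 8 4 2 9 1 0 3 5 7]
After op 3 (cut(3)): [2 9 1 0 3 5 7 6 8 4]
After op 4 (reverse): [4 8 6 7 5 3 0 1 9 2]
Card 1 is at position 7.

Answer: 7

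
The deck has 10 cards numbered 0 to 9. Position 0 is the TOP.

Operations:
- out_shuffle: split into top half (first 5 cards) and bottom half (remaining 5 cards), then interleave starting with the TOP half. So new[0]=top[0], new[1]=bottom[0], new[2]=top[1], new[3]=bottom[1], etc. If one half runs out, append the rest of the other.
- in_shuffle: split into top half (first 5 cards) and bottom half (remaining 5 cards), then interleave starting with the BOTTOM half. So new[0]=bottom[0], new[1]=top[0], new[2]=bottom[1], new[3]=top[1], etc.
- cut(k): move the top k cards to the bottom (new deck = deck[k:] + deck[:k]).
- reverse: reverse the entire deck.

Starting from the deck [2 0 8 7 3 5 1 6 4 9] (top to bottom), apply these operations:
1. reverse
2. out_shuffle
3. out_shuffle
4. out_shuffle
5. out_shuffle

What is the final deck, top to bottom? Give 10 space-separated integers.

Answer: 9 5 0 1 8 6 7 4 3 2

Derivation:
After op 1 (reverse): [9 4 6 1 5 3 7 8 0 2]
After op 2 (out_shuffle): [9 3 4 7 6 8 1 0 5 2]
After op 3 (out_shuffle): [9 8 3 1 4 0 7 5 6 2]
After op 4 (out_shuffle): [9 0 8 7 3 5 1 6 4 2]
After op 5 (out_shuffle): [9 5 0 1 8 6 7 4 3 2]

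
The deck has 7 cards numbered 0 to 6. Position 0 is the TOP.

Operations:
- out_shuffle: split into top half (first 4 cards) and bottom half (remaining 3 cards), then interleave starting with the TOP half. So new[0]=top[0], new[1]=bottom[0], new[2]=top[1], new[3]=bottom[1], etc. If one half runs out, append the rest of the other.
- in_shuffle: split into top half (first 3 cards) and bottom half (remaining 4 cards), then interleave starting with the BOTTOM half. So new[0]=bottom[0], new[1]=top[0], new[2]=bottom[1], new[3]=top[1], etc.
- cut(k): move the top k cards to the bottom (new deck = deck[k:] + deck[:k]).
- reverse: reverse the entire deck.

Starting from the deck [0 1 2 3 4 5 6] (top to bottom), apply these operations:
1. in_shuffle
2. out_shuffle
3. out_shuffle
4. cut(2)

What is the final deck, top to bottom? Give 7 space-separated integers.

Answer: 5 6 0 1 2 3 4

Derivation:
After op 1 (in_shuffle): [3 0 4 1 5 2 6]
After op 2 (out_shuffle): [3 5 0 2 4 6 1]
After op 3 (out_shuffle): [3 4 5 6 0 1 2]
After op 4 (cut(2)): [5 6 0 1 2 3 4]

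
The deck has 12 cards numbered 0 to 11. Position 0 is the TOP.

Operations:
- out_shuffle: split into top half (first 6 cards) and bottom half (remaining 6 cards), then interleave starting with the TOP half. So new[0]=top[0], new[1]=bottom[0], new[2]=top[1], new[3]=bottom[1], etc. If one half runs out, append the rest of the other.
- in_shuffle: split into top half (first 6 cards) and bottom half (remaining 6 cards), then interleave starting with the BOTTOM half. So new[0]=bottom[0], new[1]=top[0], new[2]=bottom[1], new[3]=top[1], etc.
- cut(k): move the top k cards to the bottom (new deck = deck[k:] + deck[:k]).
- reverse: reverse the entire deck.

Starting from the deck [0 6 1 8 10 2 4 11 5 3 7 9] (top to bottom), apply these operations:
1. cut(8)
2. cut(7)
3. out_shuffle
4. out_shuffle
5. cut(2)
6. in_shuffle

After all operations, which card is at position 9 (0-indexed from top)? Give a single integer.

Answer: 7

Derivation:
After op 1 (cut(8)): [5 3 7 9 0 6 1 8 10 2 4 11]
After op 2 (cut(7)): [8 10 2 4 11 5 3 7 9 0 6 1]
After op 3 (out_shuffle): [8 3 10 7 2 9 4 0 11 6 5 1]
After op 4 (out_shuffle): [8 4 3 0 10 11 7 6 2 5 9 1]
After op 5 (cut(2)): [3 0 10 11 7 6 2 5 9 1 8 4]
After op 6 (in_shuffle): [2 3 5 0 9 10 1 11 8 7 4 6]
Position 9: card 7.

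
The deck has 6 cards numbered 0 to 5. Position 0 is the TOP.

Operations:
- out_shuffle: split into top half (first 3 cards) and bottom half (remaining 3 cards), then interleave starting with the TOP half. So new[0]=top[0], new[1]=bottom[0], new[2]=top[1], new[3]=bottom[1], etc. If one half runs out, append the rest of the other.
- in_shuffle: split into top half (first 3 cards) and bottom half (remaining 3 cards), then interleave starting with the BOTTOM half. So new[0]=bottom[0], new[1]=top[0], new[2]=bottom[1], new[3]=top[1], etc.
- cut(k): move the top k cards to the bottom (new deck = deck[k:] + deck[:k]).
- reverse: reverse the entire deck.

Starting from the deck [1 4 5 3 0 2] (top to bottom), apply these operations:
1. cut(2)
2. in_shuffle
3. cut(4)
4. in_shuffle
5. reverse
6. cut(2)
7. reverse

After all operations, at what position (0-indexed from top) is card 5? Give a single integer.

Answer: 2

Derivation:
After op 1 (cut(2)): [5 3 0 2 1 4]
After op 2 (in_shuffle): [2 5 1 3 4 0]
After op 3 (cut(4)): [4 0 2 5 1 3]
After op 4 (in_shuffle): [5 4 1 0 3 2]
After op 5 (reverse): [2 3 0 1 4 5]
After op 6 (cut(2)): [0 1 4 5 2 3]
After op 7 (reverse): [3 2 5 4 1 0]
Card 5 is at position 2.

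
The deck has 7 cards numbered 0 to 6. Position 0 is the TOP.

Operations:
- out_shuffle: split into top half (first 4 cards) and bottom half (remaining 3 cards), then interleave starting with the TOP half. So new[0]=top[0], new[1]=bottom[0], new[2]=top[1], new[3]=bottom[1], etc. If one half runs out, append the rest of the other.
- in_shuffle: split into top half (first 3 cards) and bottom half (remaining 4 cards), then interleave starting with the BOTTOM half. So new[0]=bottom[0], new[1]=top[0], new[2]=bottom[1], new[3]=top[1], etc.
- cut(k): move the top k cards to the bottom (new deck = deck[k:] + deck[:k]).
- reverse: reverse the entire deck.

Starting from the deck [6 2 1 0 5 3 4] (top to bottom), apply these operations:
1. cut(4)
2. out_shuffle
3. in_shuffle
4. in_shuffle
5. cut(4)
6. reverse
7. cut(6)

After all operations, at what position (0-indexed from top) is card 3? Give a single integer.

After op 1 (cut(4)): [5 3 4 6 2 1 0]
After op 2 (out_shuffle): [5 2 3 1 4 0 6]
After op 3 (in_shuffle): [1 5 4 2 0 3 6]
After op 4 (in_shuffle): [2 1 0 5 3 4 6]
After op 5 (cut(4)): [3 4 6 2 1 0 5]
After op 6 (reverse): [5 0 1 2 6 4 3]
After op 7 (cut(6)): [3 5 0 1 2 6 4]
Card 3 is at position 0.

Answer: 0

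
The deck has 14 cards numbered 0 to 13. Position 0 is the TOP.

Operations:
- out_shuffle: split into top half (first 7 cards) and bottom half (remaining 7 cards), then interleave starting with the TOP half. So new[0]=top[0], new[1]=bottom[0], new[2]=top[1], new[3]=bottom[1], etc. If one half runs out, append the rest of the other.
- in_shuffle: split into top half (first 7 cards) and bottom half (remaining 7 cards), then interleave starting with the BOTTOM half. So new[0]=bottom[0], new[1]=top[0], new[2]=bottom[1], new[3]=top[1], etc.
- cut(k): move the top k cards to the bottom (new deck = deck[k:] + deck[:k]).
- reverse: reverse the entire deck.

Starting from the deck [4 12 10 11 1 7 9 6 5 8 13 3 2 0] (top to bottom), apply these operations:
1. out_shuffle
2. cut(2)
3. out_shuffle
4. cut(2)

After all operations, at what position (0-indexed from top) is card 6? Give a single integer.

Answer: 11

Derivation:
After op 1 (out_shuffle): [4 6 12 5 10 8 11 13 1 3 7 2 9 0]
After op 2 (cut(2)): [12 5 10 8 11 13 1 3 7 2 9 0 4 6]
After op 3 (out_shuffle): [12 3 5 7 10 2 8 9 11 0 13 4 1 6]
After op 4 (cut(2)): [5 7 10 2 8 9 11 0 13 4 1 6 12 3]
Card 6 is at position 11.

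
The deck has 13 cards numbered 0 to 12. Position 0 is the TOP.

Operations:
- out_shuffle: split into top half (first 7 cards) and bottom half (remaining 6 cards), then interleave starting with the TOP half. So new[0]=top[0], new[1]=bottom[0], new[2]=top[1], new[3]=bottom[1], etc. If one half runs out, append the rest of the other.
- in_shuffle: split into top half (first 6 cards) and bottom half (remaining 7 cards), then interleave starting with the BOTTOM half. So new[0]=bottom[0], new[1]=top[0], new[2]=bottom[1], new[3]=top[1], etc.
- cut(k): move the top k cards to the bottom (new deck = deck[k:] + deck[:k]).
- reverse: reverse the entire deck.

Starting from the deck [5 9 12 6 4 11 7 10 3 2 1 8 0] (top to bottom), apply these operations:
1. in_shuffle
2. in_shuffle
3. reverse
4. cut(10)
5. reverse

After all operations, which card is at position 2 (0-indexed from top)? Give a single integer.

After op 1 (in_shuffle): [7 5 10 9 3 12 2 6 1 4 8 11 0]
After op 2 (in_shuffle): [2 7 6 5 1 10 4 9 8 3 11 12 0]
After op 3 (reverse): [0 12 11 3 8 9 4 10 1 5 6 7 2]
After op 4 (cut(10)): [6 7 2 0 12 11 3 8 9 4 10 1 5]
After op 5 (reverse): [5 1 10 4 9 8 3 11 12 0 2 7 6]
Position 2: card 10.

Answer: 10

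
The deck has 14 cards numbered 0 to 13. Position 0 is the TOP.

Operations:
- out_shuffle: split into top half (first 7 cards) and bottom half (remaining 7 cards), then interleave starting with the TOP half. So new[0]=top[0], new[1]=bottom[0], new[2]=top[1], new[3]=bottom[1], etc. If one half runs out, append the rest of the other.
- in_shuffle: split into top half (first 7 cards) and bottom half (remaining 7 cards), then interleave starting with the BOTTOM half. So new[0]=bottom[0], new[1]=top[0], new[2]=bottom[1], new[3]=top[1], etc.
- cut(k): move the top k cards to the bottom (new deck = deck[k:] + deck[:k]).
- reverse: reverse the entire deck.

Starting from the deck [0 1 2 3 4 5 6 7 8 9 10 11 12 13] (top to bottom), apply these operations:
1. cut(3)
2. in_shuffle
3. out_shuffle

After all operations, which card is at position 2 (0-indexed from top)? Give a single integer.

Answer: 3

Derivation:
After op 1 (cut(3)): [3 4 5 6 7 8 9 10 11 12 13 0 1 2]
After op 2 (in_shuffle): [10 3 11 4 12 5 13 6 0 7 1 8 2 9]
After op 3 (out_shuffle): [10 6 3 0 11 7 4 1 12 8 5 2 13 9]
Position 2: card 3.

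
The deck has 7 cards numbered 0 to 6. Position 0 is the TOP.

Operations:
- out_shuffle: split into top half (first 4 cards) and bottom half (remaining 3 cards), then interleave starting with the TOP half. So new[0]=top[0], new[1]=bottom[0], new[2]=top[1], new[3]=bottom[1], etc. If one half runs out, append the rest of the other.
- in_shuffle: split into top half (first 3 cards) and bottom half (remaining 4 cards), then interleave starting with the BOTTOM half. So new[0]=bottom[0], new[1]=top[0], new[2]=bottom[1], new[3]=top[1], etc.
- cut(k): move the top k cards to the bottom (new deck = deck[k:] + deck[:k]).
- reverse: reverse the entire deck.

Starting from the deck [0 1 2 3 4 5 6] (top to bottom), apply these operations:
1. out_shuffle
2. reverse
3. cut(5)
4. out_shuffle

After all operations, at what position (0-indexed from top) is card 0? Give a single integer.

After op 1 (out_shuffle): [0 4 1 5 2 6 3]
After op 2 (reverse): [3 6 2 5 1 4 0]
After op 3 (cut(5)): [4 0 3 6 2 5 1]
After op 4 (out_shuffle): [4 2 0 5 3 1 6]
Card 0 is at position 2.

Answer: 2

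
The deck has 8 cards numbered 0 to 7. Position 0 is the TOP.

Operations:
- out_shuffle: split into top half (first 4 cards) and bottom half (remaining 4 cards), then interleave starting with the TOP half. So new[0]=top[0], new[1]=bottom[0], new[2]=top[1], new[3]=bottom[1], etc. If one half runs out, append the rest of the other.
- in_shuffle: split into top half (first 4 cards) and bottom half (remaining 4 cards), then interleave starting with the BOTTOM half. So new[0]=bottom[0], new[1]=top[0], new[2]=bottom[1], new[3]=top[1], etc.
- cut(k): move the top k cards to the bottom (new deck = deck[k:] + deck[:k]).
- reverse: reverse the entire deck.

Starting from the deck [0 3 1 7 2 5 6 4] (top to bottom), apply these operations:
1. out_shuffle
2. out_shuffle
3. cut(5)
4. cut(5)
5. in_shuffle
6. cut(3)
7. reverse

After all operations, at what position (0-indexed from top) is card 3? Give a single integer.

After op 1 (out_shuffle): [0 2 3 5 1 6 7 4]
After op 2 (out_shuffle): [0 1 2 6 3 7 5 4]
After op 3 (cut(5)): [7 5 4 0 1 2 6 3]
After op 4 (cut(5)): [2 6 3 7 5 4 0 1]
After op 5 (in_shuffle): [5 2 4 6 0 3 1 7]
After op 6 (cut(3)): [6 0 3 1 7 5 2 4]
After op 7 (reverse): [4 2 5 7 1 3 0 6]
Card 3 is at position 5.

Answer: 5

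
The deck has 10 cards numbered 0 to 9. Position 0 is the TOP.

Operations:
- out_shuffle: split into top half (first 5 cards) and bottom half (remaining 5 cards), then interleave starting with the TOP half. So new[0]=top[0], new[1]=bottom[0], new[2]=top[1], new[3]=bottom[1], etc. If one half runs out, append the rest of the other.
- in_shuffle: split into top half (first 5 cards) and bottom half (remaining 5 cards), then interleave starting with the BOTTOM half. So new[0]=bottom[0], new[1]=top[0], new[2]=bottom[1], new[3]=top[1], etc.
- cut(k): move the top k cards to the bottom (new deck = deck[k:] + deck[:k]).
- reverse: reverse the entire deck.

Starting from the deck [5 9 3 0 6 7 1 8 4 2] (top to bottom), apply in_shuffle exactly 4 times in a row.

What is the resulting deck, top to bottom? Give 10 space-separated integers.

Answer: 4 1 6 3 5 2 8 7 0 9

Derivation:
After op 1 (in_shuffle): [7 5 1 9 8 3 4 0 2 6]
After op 2 (in_shuffle): [3 7 4 5 0 1 2 9 6 8]
After op 3 (in_shuffle): [1 3 2 7 9 4 6 5 8 0]
After op 4 (in_shuffle): [4 1 6 3 5 2 8 7 0 9]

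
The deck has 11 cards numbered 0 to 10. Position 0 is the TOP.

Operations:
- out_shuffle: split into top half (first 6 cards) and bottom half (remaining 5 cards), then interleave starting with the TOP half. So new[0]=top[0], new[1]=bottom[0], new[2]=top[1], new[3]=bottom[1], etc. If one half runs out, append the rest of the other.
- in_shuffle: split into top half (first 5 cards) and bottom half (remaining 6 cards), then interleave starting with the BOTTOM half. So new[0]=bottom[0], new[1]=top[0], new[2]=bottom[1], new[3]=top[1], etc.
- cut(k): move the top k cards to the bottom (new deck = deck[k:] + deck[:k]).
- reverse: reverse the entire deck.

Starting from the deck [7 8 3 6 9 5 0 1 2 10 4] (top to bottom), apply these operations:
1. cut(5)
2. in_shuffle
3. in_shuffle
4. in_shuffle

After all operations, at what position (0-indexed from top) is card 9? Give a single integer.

Answer: 10

Derivation:
After op 1 (cut(5)): [5 0 1 2 10 4 7 8 3 6 9]
After op 2 (in_shuffle): [4 5 7 0 8 1 3 2 6 10 9]
After op 3 (in_shuffle): [1 4 3 5 2 7 6 0 10 8 9]
After op 4 (in_shuffle): [7 1 6 4 0 3 10 5 8 2 9]
Card 9 is at position 10.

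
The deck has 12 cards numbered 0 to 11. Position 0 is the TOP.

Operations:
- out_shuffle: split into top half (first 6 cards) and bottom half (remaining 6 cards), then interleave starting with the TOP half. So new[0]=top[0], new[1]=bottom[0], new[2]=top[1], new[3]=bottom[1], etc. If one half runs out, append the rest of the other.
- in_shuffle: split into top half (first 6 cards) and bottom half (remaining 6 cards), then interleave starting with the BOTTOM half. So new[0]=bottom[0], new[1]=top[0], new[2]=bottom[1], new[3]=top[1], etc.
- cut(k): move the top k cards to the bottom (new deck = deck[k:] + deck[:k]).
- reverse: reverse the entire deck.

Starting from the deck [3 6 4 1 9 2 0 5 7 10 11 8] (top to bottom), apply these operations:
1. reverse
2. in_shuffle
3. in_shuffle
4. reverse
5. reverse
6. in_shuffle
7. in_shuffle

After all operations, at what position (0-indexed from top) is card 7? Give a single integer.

After op 1 (reverse): [8 11 10 7 5 0 2 9 1 4 6 3]
After op 2 (in_shuffle): [2 8 9 11 1 10 4 7 6 5 3 0]
After op 3 (in_shuffle): [4 2 7 8 6 9 5 11 3 1 0 10]
After op 4 (reverse): [10 0 1 3 11 5 9 6 8 7 2 4]
After op 5 (reverse): [4 2 7 8 6 9 5 11 3 1 0 10]
After op 6 (in_shuffle): [5 4 11 2 3 7 1 8 0 6 10 9]
After op 7 (in_shuffle): [1 5 8 4 0 11 6 2 10 3 9 7]
Card 7 is at position 11.

Answer: 11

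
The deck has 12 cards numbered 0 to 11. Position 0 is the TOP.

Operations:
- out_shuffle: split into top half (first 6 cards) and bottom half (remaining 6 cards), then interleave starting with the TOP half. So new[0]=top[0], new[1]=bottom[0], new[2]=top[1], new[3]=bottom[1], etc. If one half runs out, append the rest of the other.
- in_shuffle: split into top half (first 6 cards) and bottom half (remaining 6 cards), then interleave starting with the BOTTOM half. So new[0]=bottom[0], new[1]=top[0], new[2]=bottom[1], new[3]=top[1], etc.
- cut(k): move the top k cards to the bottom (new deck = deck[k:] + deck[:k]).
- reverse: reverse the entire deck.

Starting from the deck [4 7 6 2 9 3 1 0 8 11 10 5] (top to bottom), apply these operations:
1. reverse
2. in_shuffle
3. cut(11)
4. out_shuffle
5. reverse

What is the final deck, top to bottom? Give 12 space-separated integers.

Answer: 4 2 0 10 7 9 8 5 6 3 11 1

Derivation:
After op 1 (reverse): [5 10 11 8 0 1 3 9 2 6 7 4]
After op 2 (in_shuffle): [3 5 9 10 2 11 6 8 7 0 4 1]
After op 3 (cut(11)): [1 3 5 9 10 2 11 6 8 7 0 4]
After op 4 (out_shuffle): [1 11 3 6 5 8 9 7 10 0 2 4]
After op 5 (reverse): [4 2 0 10 7 9 8 5 6 3 11 1]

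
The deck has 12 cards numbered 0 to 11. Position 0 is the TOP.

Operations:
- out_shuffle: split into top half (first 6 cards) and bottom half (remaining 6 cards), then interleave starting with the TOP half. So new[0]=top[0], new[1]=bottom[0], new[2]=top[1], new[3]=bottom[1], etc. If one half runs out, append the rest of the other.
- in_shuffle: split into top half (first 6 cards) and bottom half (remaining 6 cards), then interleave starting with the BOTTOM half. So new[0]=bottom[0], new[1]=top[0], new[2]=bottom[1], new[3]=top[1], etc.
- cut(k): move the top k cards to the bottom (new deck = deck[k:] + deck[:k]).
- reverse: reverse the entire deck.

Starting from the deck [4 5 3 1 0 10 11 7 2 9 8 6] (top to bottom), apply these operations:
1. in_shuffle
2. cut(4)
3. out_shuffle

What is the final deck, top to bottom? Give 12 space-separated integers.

Answer: 2 6 3 10 9 11 1 4 8 7 0 5

Derivation:
After op 1 (in_shuffle): [11 4 7 5 2 3 9 1 8 0 6 10]
After op 2 (cut(4)): [2 3 9 1 8 0 6 10 11 4 7 5]
After op 3 (out_shuffle): [2 6 3 10 9 11 1 4 8 7 0 5]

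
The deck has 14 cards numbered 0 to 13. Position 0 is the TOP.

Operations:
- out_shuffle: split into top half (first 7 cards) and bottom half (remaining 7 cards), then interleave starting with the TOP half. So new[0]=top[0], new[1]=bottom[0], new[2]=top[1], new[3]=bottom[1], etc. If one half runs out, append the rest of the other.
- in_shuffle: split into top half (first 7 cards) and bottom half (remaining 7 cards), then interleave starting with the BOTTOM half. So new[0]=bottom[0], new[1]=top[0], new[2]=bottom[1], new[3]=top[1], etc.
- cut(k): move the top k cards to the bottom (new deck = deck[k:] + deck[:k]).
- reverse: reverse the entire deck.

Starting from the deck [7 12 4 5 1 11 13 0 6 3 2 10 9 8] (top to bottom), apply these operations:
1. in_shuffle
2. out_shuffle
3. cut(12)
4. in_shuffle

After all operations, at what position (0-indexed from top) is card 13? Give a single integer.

After op 1 (in_shuffle): [0 7 6 12 3 4 2 5 10 1 9 11 8 13]
After op 2 (out_shuffle): [0 5 7 10 6 1 12 9 3 11 4 8 2 13]
After op 3 (cut(12)): [2 13 0 5 7 10 6 1 12 9 3 11 4 8]
After op 4 (in_shuffle): [1 2 12 13 9 0 3 5 11 7 4 10 8 6]
Card 13 is at position 3.

Answer: 3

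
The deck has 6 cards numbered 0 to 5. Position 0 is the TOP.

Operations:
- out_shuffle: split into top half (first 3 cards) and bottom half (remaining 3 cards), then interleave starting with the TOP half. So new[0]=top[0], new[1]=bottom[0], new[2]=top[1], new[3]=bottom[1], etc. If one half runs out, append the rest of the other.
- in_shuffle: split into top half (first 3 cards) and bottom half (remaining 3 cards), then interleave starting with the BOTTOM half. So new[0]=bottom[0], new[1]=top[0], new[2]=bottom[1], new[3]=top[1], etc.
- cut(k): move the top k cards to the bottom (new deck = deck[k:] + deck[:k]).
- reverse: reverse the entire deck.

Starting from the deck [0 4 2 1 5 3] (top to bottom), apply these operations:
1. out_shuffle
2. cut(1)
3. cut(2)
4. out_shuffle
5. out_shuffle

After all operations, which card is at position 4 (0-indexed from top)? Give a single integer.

Answer: 2

Derivation:
After op 1 (out_shuffle): [0 1 4 5 2 3]
After op 2 (cut(1)): [1 4 5 2 3 0]
After op 3 (cut(2)): [5 2 3 0 1 4]
After op 4 (out_shuffle): [5 0 2 1 3 4]
After op 5 (out_shuffle): [5 1 0 3 2 4]
Position 4: card 2.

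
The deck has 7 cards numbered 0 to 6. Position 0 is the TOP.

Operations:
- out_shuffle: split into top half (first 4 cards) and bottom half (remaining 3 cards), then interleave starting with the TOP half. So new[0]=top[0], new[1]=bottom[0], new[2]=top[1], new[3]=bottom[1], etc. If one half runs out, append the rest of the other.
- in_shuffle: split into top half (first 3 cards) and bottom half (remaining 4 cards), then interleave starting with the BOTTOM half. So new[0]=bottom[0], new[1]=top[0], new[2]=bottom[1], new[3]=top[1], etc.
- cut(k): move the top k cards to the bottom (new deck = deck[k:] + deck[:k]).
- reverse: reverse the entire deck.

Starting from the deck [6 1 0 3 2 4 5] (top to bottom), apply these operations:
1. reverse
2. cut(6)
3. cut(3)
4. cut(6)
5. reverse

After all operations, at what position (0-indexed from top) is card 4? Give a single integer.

Answer: 6

Derivation:
After op 1 (reverse): [5 4 2 3 0 1 6]
After op 2 (cut(6)): [6 5 4 2 3 0 1]
After op 3 (cut(3)): [2 3 0 1 6 5 4]
After op 4 (cut(6)): [4 2 3 0 1 6 5]
After op 5 (reverse): [5 6 1 0 3 2 4]
Card 4 is at position 6.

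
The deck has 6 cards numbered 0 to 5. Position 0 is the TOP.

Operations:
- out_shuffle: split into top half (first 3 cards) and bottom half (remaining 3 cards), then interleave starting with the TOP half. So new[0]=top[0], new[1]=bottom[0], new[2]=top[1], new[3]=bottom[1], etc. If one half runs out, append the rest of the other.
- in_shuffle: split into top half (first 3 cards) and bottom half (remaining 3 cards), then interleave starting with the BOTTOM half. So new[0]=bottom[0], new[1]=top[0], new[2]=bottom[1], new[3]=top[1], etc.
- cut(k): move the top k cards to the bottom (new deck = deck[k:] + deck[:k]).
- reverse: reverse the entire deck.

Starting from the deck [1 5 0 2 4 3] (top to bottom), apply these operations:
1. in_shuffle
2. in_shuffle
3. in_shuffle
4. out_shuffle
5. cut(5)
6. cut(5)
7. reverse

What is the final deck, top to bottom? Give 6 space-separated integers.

Answer: 4 5 2 1 3 0

Derivation:
After op 1 (in_shuffle): [2 1 4 5 3 0]
After op 2 (in_shuffle): [5 2 3 1 0 4]
After op 3 (in_shuffle): [1 5 0 2 4 3]
After op 4 (out_shuffle): [1 2 5 4 0 3]
After op 5 (cut(5)): [3 1 2 5 4 0]
After op 6 (cut(5)): [0 3 1 2 5 4]
After op 7 (reverse): [4 5 2 1 3 0]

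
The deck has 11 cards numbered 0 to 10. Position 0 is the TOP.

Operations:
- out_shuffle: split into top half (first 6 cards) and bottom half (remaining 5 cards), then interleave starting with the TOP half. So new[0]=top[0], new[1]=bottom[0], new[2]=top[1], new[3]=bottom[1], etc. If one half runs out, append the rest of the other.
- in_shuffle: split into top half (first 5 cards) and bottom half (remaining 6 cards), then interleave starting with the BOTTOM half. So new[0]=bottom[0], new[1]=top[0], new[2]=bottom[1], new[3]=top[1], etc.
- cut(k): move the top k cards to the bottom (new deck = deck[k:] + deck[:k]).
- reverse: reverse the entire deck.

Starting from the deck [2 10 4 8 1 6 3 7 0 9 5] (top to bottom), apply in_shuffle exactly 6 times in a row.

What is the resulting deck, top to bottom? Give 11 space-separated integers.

Answer: 1 9 8 0 4 7 10 3 2 6 5

Derivation:
After op 1 (in_shuffle): [6 2 3 10 7 4 0 8 9 1 5]
After op 2 (in_shuffle): [4 6 0 2 8 3 9 10 1 7 5]
After op 3 (in_shuffle): [3 4 9 6 10 0 1 2 7 8 5]
After op 4 (in_shuffle): [0 3 1 4 2 9 7 6 8 10 5]
After op 5 (in_shuffle): [9 0 7 3 6 1 8 4 10 2 5]
After op 6 (in_shuffle): [1 9 8 0 4 7 10 3 2 6 5]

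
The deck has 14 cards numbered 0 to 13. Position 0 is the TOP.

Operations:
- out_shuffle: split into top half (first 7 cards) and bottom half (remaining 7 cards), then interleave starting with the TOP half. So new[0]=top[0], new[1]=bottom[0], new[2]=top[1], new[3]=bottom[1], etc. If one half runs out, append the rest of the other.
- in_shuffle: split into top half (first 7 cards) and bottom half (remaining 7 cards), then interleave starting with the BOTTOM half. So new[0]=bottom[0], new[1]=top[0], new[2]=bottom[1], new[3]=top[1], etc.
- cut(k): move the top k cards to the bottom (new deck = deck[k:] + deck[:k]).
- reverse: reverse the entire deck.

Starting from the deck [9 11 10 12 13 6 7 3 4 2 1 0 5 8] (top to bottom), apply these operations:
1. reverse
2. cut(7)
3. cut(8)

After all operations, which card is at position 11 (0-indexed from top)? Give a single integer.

After op 1 (reverse): [8 5 0 1 2 4 3 7 6 13 12 10 11 9]
After op 2 (cut(7)): [7 6 13 12 10 11 9 8 5 0 1 2 4 3]
After op 3 (cut(8)): [5 0 1 2 4 3 7 6 13 12 10 11 9 8]
Position 11: card 11.

Answer: 11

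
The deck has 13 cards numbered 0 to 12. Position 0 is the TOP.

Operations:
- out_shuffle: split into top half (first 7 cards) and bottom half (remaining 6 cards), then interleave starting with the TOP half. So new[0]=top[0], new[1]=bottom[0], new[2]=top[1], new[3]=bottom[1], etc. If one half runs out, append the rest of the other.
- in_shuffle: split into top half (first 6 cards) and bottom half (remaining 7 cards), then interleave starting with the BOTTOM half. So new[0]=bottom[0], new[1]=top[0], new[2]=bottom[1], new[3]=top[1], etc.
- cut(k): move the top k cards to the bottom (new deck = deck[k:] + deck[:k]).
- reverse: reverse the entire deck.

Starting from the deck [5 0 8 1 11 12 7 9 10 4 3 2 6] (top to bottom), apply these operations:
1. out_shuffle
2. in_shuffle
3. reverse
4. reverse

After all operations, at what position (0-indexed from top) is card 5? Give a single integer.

After op 1 (out_shuffle): [5 9 0 10 8 4 1 3 11 2 12 6 7]
After op 2 (in_shuffle): [1 5 3 9 11 0 2 10 12 8 6 4 7]
After op 3 (reverse): [7 4 6 8 12 10 2 0 11 9 3 5 1]
After op 4 (reverse): [1 5 3 9 11 0 2 10 12 8 6 4 7]
Card 5 is at position 1.

Answer: 1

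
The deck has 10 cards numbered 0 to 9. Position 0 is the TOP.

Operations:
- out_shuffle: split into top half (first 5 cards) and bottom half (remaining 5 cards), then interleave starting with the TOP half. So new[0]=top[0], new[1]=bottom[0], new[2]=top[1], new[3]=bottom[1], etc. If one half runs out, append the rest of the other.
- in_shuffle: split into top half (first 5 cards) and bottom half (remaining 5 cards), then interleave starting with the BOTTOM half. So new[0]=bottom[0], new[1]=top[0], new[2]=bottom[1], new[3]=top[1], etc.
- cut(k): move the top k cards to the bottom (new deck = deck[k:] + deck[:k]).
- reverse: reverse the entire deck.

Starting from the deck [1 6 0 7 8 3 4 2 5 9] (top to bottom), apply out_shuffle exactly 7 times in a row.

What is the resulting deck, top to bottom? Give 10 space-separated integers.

Answer: 1 3 6 4 0 2 7 5 8 9

Derivation:
After op 1 (out_shuffle): [1 3 6 4 0 2 7 5 8 9]
After op 2 (out_shuffle): [1 2 3 7 6 5 4 8 0 9]
After op 3 (out_shuffle): [1 5 2 4 3 8 7 0 6 9]
After op 4 (out_shuffle): [1 8 5 7 2 0 4 6 3 9]
After op 5 (out_shuffle): [1 0 8 4 5 6 7 3 2 9]
After op 6 (out_shuffle): [1 6 0 7 8 3 4 2 5 9]
After op 7 (out_shuffle): [1 3 6 4 0 2 7 5 8 9]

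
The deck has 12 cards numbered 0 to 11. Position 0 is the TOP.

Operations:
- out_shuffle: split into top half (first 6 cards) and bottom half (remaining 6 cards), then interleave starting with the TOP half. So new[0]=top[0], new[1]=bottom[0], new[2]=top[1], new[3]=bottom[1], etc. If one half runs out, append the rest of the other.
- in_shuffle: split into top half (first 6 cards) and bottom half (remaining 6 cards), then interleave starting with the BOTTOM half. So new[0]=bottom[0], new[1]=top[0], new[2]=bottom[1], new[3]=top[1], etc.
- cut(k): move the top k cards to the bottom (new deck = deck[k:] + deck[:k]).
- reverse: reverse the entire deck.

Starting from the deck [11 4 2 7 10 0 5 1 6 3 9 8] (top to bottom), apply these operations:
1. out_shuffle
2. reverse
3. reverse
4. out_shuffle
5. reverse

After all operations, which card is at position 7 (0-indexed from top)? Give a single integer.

Answer: 4

Derivation:
After op 1 (out_shuffle): [11 5 4 1 2 6 7 3 10 9 0 8]
After op 2 (reverse): [8 0 9 10 3 7 6 2 1 4 5 11]
After op 3 (reverse): [11 5 4 1 2 6 7 3 10 9 0 8]
After op 4 (out_shuffle): [11 7 5 3 4 10 1 9 2 0 6 8]
After op 5 (reverse): [8 6 0 2 9 1 10 4 3 5 7 11]
Position 7: card 4.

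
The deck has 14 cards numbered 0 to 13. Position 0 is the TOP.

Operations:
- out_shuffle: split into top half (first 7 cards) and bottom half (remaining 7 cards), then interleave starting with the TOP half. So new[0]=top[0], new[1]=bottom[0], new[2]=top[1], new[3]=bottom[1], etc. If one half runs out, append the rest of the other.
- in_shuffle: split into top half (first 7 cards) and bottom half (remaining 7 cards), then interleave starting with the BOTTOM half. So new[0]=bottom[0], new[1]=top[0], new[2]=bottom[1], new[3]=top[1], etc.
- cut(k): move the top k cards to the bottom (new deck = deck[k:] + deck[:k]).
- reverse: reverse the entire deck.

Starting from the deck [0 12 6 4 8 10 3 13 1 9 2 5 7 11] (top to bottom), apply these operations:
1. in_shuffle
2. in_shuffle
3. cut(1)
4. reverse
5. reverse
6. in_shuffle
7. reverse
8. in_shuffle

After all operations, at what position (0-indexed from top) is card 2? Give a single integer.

Answer: 7

Derivation:
After op 1 (in_shuffle): [13 0 1 12 9 6 2 4 5 8 7 10 11 3]
After op 2 (in_shuffle): [4 13 5 0 8 1 7 12 10 9 11 6 3 2]
After op 3 (cut(1)): [13 5 0 8 1 7 12 10 9 11 6 3 2 4]
After op 4 (reverse): [4 2 3 6 11 9 10 12 7 1 8 0 5 13]
After op 5 (reverse): [13 5 0 8 1 7 12 10 9 11 6 3 2 4]
After op 6 (in_shuffle): [10 13 9 5 11 0 6 8 3 1 2 7 4 12]
After op 7 (reverse): [12 4 7 2 1 3 8 6 0 11 5 9 13 10]
After op 8 (in_shuffle): [6 12 0 4 11 7 5 2 9 1 13 3 10 8]
Card 2 is at position 7.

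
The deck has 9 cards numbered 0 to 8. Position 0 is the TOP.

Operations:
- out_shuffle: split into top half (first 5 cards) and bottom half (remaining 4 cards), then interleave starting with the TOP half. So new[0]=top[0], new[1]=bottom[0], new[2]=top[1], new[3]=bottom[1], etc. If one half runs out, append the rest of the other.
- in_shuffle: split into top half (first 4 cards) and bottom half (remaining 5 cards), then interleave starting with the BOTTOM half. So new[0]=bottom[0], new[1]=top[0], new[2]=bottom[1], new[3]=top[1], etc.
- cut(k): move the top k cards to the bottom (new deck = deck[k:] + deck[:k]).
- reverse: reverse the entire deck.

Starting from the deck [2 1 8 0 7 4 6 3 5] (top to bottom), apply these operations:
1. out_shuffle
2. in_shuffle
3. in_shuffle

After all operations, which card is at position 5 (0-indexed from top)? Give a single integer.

Answer: 3

Derivation:
After op 1 (out_shuffle): [2 4 1 6 8 3 0 5 7]
After op 2 (in_shuffle): [8 2 3 4 0 1 5 6 7]
After op 3 (in_shuffle): [0 8 1 2 5 3 6 4 7]
Position 5: card 3.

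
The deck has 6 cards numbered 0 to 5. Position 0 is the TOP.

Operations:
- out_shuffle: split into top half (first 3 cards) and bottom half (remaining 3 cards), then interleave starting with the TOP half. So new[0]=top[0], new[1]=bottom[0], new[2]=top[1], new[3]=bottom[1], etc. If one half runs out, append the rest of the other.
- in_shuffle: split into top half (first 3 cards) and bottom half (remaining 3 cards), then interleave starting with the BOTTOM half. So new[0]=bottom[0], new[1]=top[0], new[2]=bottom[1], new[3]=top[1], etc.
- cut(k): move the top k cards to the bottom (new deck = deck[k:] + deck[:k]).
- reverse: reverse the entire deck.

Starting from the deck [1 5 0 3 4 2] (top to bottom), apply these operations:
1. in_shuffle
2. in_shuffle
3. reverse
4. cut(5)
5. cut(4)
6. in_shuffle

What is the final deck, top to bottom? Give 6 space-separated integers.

Answer: 4 2 0 3 1 5

Derivation:
After op 1 (in_shuffle): [3 1 4 5 2 0]
After op 2 (in_shuffle): [5 3 2 1 0 4]
After op 3 (reverse): [4 0 1 2 3 5]
After op 4 (cut(5)): [5 4 0 1 2 3]
After op 5 (cut(4)): [2 3 5 4 0 1]
After op 6 (in_shuffle): [4 2 0 3 1 5]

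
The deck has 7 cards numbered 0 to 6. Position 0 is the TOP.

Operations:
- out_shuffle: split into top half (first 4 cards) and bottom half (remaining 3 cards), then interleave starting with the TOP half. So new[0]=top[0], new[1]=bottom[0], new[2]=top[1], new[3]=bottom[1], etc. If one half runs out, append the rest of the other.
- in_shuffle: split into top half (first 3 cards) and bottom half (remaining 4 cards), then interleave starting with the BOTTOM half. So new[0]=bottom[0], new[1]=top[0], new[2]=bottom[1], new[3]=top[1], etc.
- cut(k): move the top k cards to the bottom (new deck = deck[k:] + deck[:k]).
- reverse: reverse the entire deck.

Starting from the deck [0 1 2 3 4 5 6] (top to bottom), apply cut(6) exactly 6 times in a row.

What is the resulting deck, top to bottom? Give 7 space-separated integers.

Answer: 1 2 3 4 5 6 0

Derivation:
After op 1 (cut(6)): [6 0 1 2 3 4 5]
After op 2 (cut(6)): [5 6 0 1 2 3 4]
After op 3 (cut(6)): [4 5 6 0 1 2 3]
After op 4 (cut(6)): [3 4 5 6 0 1 2]
After op 5 (cut(6)): [2 3 4 5 6 0 1]
After op 6 (cut(6)): [1 2 3 4 5 6 0]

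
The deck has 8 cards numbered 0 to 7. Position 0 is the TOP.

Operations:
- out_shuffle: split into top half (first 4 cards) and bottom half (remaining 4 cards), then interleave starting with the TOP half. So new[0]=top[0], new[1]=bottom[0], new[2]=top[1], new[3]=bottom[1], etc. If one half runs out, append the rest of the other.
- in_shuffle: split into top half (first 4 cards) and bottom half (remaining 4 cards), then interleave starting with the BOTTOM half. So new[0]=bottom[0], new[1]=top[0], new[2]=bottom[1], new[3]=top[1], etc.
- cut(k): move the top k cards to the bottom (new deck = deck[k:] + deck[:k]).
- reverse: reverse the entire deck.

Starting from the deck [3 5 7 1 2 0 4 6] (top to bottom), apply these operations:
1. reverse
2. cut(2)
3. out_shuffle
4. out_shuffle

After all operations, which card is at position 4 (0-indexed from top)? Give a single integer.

After op 1 (reverse): [6 4 0 2 1 7 5 3]
After op 2 (cut(2)): [0 2 1 7 5 3 6 4]
After op 3 (out_shuffle): [0 5 2 3 1 6 7 4]
After op 4 (out_shuffle): [0 1 5 6 2 7 3 4]
Position 4: card 2.

Answer: 2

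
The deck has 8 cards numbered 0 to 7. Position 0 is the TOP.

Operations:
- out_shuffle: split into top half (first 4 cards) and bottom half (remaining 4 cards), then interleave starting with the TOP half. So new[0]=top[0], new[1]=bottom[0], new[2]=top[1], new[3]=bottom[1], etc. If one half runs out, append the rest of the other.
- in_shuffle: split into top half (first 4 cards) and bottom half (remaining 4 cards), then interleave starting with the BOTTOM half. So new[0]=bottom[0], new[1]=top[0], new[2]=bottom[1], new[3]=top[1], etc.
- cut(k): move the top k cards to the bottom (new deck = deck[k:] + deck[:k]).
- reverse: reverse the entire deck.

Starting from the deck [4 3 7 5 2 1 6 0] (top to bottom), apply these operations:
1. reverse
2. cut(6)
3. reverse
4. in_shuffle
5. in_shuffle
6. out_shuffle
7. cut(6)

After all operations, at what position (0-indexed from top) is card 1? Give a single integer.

Answer: 7

Derivation:
After op 1 (reverse): [0 6 1 2 5 7 3 4]
After op 2 (cut(6)): [3 4 0 6 1 2 5 7]
After op 3 (reverse): [7 5 2 1 6 0 4 3]
After op 4 (in_shuffle): [6 7 0 5 4 2 3 1]
After op 5 (in_shuffle): [4 6 2 7 3 0 1 5]
After op 6 (out_shuffle): [4 3 6 0 2 1 7 5]
After op 7 (cut(6)): [7 5 4 3 6 0 2 1]
Card 1 is at position 7.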